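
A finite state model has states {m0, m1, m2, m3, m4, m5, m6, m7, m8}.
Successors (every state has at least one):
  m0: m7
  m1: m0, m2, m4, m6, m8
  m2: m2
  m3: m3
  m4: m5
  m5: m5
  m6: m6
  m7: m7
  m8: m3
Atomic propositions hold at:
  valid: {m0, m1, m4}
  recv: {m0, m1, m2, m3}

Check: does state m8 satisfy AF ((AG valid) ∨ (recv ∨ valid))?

AG valid: greatest fixpoint, start Z0 = {m0, m1, m4}, keep only states in Sat with every successor in Z. Z1 = ∅; fixed.
Sat(AG valid) = ∅
Sat(recv ∨ valid) = {m0, m1, m2, m3, m4}
Sat((AG valid) ∨ (recv ∨ valid)) = {m0, m1, m2, m3, m4}
AF ((AG valid) ∨ (recv ∨ valid)): least fixpoint, start Z0 = {m0, m1, m2, m3, m4}, add states with every successor in Z. Z1 = {m0, m1, m2, m3, m4, m8}; fixed.
Sat(AF ((AG valid) ∨ (recv ∨ valid))) = {m0, m1, m2, m3, m4, m8}
m8 ∈ Sat(AF ((AG valid) ∨ (recv ∨ valid))) = {m0, m1, m2, m3, m4, m8}, so the formula holds at m8.

Yes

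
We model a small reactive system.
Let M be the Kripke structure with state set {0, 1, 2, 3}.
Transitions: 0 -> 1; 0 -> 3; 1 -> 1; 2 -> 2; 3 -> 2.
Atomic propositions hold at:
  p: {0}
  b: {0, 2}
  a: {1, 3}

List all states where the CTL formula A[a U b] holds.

A[a U b]: least fixpoint, start Z0 = Sat(b) = {0, 2}, add states in Sat(a) with every successor in Z. Z1 = {0, 2, 3}; fixed.
Sat(A[a U b]) = {0, 2, 3}

{0, 2, 3}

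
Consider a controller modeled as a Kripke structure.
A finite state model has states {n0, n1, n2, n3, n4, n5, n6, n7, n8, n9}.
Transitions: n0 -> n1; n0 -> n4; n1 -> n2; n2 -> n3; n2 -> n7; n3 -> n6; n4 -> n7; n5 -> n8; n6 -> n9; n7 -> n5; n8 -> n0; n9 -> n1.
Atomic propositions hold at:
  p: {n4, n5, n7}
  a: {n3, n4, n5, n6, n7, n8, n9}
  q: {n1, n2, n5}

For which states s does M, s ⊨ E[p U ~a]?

{n0, n1, n2}

Sat(~a) = {n0, n1, n2}
E[p U ~a]: least fixpoint, start Z0 = Sat(~a) = {n0, n1, n2}, add states in Sat(p) with some successor in Z. Already a fixed point.
Sat(E[p U ~a]) = {n0, n1, n2}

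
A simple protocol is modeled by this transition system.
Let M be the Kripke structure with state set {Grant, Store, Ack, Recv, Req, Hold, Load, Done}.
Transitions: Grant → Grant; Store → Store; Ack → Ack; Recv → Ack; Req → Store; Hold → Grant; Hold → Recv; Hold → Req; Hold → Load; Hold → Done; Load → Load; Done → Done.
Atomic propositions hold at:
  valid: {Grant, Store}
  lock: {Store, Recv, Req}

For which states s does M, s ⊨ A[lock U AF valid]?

AF valid: least fixpoint, start Z0 = {Grant, Store}, add states with every successor in Z. Z1 = {Grant, Store, Req}; fixed.
Sat(AF valid) = {Grant, Store, Req}
A[lock U AF valid]: least fixpoint, start Z0 = Sat(AF valid) = {Grant, Store, Req}, add states in Sat(lock) with every successor in Z. Already a fixed point.
Sat(A[lock U AF valid]) = {Grant, Store, Req}

{Grant, Store, Req}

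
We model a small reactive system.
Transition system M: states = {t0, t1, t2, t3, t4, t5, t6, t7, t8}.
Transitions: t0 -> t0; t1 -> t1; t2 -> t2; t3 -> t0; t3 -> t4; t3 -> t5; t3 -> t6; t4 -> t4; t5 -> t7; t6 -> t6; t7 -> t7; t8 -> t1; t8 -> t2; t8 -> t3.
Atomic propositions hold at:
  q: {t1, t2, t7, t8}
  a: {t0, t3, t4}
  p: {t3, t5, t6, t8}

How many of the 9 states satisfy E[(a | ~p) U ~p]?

Sat(~p) = {t0, t1, t2, t4, t7}
Sat(a | ~p) = {t0, t1, t2, t3, t4, t7}
E[(a | ~p) U ~p]: least fixpoint, start Z0 = Sat(~p) = {t0, t1, t2, t4, t7}, add states in Sat(a | ~p) with some successor in Z. Z1 = {t0, t1, t2, t3, t4, t7}; fixed.
Sat(E[(a | ~p) U ~p]) = {t0, t1, t2, t3, t4, t7}
|Sat(E[(a | ~p) U ~p])| = |{t0, t1, t2, t3, t4, t7}| = 6.

6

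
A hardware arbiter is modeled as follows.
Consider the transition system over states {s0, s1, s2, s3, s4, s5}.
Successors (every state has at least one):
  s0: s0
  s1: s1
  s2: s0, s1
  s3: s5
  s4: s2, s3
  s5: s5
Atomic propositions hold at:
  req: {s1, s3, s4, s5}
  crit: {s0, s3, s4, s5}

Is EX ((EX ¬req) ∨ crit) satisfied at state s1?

No

Sat(¬req) = {s0, s2}
Sat(EX ¬req) = {s : some successor in {s0, s2}} = {s0, s2, s4}
Sat((EX ¬req) ∨ crit) = {s0, s2, s3, s4, s5}
Sat(EX ((EX ¬req) ∨ crit)) = {s : some successor in {s0, s2, s3, s4, s5}} = {s0, s2, s3, s4, s5}
s1 ∉ Sat(EX ((EX ¬req) ∨ crit)) = {s0, s2, s3, s4, s5}, so the formula does not hold at s1.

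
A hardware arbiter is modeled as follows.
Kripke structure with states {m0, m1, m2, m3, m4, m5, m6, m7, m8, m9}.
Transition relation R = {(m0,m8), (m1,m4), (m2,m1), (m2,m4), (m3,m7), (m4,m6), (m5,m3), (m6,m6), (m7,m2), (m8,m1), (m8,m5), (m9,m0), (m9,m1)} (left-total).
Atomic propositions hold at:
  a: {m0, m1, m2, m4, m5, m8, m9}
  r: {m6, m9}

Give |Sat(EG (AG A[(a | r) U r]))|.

4

Sat(a | r) = {m0, m1, m2, m4, m5, m6, m8, m9}
A[(a | r) U r]: least fixpoint, start Z0 = Sat(r) = {m6, m9}, add states in Sat(a | r) with every successor in Z. Z1 = {m4, m6, m9}; Z2 = {m1, m4, m6, m9}; Z3 = {m1, m2, m4, m6, m9}; fixed.
Sat(A[(a | r) U r]) = {m1, m2, m4, m6, m9}
AG A[(a | r) U r]: greatest fixpoint, start Z0 = {m1, m2, m4, m6, m9}, keep only states in Sat with every successor in Z. Z1 = {m1, m2, m4, m6}; fixed.
Sat(AG A[(a | r) U r]) = {m1, m2, m4, m6}
EG (AG A[(a | r) U r]): greatest fixpoint, start Z0 = {m1, m2, m4, m6}, keep only states in Sat with some successor in Z. Already a fixed point.
Sat(EG (AG A[(a | r) U r])) = {m1, m2, m4, m6}
|Sat(EG (AG A[(a | r) U r]))| = |{m1, m2, m4, m6}| = 4.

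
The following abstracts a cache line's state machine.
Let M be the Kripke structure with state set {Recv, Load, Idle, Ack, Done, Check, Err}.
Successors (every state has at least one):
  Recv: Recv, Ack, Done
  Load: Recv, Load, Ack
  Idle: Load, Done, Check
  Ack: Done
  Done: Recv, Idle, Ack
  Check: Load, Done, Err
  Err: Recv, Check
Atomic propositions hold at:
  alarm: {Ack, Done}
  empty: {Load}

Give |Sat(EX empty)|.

Sat(EX empty) = {s : some successor in {Load}} = {Load, Idle, Check}
|Sat(EX empty)| = |{Load, Idle, Check}| = 3.

3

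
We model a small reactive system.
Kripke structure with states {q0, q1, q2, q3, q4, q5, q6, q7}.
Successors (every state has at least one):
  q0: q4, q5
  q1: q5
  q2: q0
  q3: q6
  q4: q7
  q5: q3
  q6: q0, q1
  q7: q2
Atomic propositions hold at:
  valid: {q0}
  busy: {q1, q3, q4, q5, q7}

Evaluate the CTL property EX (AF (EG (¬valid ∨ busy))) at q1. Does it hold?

Yes

Sat(¬valid) = {q1, q2, q3, q4, q5, q6, q7}
Sat(¬valid ∨ busy) = {q1, q2, q3, q4, q5, q6, q7}
EG (¬valid ∨ busy): greatest fixpoint, start Z0 = {q1, q2, q3, q4, q5, q6, q7}, keep only states in Sat with some successor in Z. Z1 = {q1, q3, q4, q5, q6, q7}; Z2 = {q1, q3, q4, q5, q6}; Z3 = {q1, q3, q5, q6}; fixed.
Sat(EG (¬valid ∨ busy)) = {q1, q3, q5, q6}
AF (EG (¬valid ∨ busy)): least fixpoint, start Z0 = {q1, q3, q5, q6}, add states with every successor in Z. Already a fixed point.
Sat(AF (EG (¬valid ∨ busy))) = {q1, q3, q5, q6}
Sat(EX (AF (EG (¬valid ∨ busy)))) = {s : some successor in {q1, q3, q5, q6}} = {q0, q1, q3, q5, q6}
q1 ∈ Sat(EX (AF (EG (¬valid ∨ busy)))) = {q0, q1, q3, q5, q6}, so the formula holds at q1.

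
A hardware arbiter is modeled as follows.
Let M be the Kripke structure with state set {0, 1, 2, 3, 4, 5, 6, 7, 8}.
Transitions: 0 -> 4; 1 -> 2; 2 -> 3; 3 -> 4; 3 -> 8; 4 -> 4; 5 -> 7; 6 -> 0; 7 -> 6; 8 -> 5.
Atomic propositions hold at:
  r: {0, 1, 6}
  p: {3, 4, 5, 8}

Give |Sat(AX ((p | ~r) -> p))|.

7

Sat(~r) = {2, 3, 4, 5, 7, 8}
Sat(p | ~r) = {2, 3, 4, 5, 7, 8}
Sat((p | ~r) -> p) = {0, 1, 3, 4, 5, 6, 8}
Sat(AX ((p | ~r) -> p)) = {s : every successor in {0, 1, 3, 4, 5, 6, 8}} = {0, 2, 3, 4, 6, 7, 8}
|Sat(AX ((p | ~r) -> p))| = |{0, 2, 3, 4, 6, 7, 8}| = 7.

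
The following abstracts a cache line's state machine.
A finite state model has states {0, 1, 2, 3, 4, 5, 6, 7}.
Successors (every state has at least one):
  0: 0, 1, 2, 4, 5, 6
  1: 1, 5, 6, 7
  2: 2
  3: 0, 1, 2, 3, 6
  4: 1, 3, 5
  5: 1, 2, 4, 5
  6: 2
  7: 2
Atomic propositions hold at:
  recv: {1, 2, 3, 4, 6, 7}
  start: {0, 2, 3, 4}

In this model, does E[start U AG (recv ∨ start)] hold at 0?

Sat(recv ∨ start) = {0, 1, 2, 3, 4, 6, 7}
AG (recv ∨ start): greatest fixpoint, start Z0 = {0, 1, 2, 3, 4, 6, 7}, keep only states in Sat with every successor in Z. Z1 = {2, 3, 6, 7}; Z2 = {2, 6, 7}; fixed.
Sat(AG (recv ∨ start)) = {2, 6, 7}
E[start U AG (recv ∨ start)]: least fixpoint, start Z0 = Sat(AG (recv ∨ start)) = {2, 6, 7}, add states in Sat(start) with some successor in Z. Z1 = {0, 2, 3, 6, 7}; Z2 = {0, 2, 3, 4, 6, 7}; fixed.
Sat(E[start U AG (recv ∨ start)]) = {0, 2, 3, 4, 6, 7}
0 ∈ Sat(E[start U AG (recv ∨ start)]) = {0, 2, 3, 4, 6, 7}, so the formula holds at 0.

Yes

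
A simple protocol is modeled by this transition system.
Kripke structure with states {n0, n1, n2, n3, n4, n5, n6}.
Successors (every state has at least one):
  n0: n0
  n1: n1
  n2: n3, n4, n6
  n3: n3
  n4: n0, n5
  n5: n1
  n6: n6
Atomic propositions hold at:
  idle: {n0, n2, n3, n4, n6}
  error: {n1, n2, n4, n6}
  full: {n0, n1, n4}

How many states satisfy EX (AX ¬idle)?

3

Sat(¬idle) = {n1, n5}
Sat(AX ¬idle) = {s : every successor in {n1, n5}} = {n1, n5}
Sat(EX (AX ¬idle)) = {s : some successor in {n1, n5}} = {n1, n4, n5}
|Sat(EX (AX ¬idle))| = |{n1, n4, n5}| = 3.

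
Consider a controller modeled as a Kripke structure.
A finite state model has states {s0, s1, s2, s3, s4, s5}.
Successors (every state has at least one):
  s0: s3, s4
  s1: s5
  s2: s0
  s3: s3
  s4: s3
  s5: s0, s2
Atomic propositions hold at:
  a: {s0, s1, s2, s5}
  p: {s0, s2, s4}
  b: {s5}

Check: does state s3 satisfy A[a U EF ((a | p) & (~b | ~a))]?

No

Sat(a | p) = {s0, s1, s2, s4, s5}
Sat(~b) = {s0, s1, s2, s3, s4}
Sat(~a) = {s3, s4}
Sat(~b | ~a) = {s0, s1, s2, s3, s4}
Sat((a | p) & (~b | ~a)) = {s0, s1, s2, s4}
EF ((a | p) & (~b | ~a)): least fixpoint, start Z0 = {s0, s1, s2, s4}, add states with some successor in Z. Z1 = {s0, s1, s2, s4, s5}; fixed.
Sat(EF ((a | p) & (~b | ~a))) = {s0, s1, s2, s4, s5}
A[a U EF ((a | p) & (~b | ~a))]: least fixpoint, start Z0 = Sat(EF ((a | p) & (~b | ~a))) = {s0, s1, s2, s4, s5}, add states in Sat(a) with every successor in Z. Already a fixed point.
Sat(A[a U EF ((a | p) & (~b | ~a))]) = {s0, s1, s2, s4, s5}
s3 ∉ Sat(A[a U EF ((a | p) & (~b | ~a))]) = {s0, s1, s2, s4, s5}, so the formula does not hold at s3.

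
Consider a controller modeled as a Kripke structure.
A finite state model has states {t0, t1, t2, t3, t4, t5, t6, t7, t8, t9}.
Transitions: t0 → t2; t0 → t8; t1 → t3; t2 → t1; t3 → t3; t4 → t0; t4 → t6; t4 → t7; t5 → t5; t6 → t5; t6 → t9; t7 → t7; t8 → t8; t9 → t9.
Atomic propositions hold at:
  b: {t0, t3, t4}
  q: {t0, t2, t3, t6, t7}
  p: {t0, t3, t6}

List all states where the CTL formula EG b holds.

EG b: greatest fixpoint, start Z0 = {t0, t3, t4}, keep only states in Sat with some successor in Z. Z1 = {t3, t4}; Z2 = {t3}; fixed.
Sat(EG b) = {t3}

{t3}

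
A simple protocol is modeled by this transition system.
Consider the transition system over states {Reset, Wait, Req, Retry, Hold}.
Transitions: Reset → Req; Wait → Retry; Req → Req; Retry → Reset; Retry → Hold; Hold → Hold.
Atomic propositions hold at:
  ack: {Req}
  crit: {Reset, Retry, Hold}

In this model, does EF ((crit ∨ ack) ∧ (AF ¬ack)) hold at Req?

Sat(crit ∨ ack) = {Reset, Req, Retry, Hold}
Sat(¬ack) = {Reset, Wait, Retry, Hold}
AF ¬ack: least fixpoint, start Z0 = {Reset, Wait, Retry, Hold}, add states with every successor in Z. Already a fixed point.
Sat(AF ¬ack) = {Reset, Wait, Retry, Hold}
Sat((crit ∨ ack) ∧ (AF ¬ack)) = {Reset, Retry, Hold}
EF ((crit ∨ ack) ∧ (AF ¬ack)): least fixpoint, start Z0 = {Reset, Retry, Hold}, add states with some successor in Z. Z1 = {Reset, Wait, Retry, Hold}; fixed.
Sat(EF ((crit ∨ ack) ∧ (AF ¬ack))) = {Reset, Wait, Retry, Hold}
Req ∉ Sat(EF ((crit ∨ ack) ∧ (AF ¬ack))) = {Reset, Wait, Retry, Hold}, so the formula does not hold at Req.

No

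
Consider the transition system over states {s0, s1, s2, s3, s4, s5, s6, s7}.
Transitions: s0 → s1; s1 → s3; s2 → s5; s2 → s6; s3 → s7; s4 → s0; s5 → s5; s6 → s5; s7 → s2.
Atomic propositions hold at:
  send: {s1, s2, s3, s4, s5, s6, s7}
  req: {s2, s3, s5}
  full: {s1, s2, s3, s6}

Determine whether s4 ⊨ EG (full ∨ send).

Sat(full ∨ send) = {s1, s2, s3, s4, s5, s6, s7}
EG (full ∨ send): greatest fixpoint, start Z0 = {s1, s2, s3, s4, s5, s6, s7}, keep only states in Sat with some successor in Z. Z1 = {s1, s2, s3, s5, s6, s7}; fixed.
Sat(EG (full ∨ send)) = {s1, s2, s3, s5, s6, s7}
s4 ∉ Sat(EG (full ∨ send)) = {s1, s2, s3, s5, s6, s7}, so the formula does not hold at s4.

No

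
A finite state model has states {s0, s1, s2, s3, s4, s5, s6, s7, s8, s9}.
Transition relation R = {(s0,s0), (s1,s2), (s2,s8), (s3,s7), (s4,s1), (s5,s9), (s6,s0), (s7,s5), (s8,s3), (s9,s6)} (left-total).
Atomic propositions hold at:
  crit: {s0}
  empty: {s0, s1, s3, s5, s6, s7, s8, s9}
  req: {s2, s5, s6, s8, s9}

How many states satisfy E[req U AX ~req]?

Sat(~req) = {s0, s1, s3, s4, s7}
Sat(AX ~req) = {s : every successor in {s0, s1, s3, s4, s7}} = {s0, s3, s4, s6, s8}
E[req U AX ~req]: least fixpoint, start Z0 = Sat(AX ~req) = {s0, s3, s4, s6, s8}, add states in Sat(req) with some successor in Z. Z1 = {s0, s2, s3, s4, s6, s8, s9}; Z2 = {s0, s2, s3, s4, s5, s6, s8, s9}; fixed.
Sat(E[req U AX ~req]) = {s0, s2, s3, s4, s5, s6, s8, s9}
|Sat(E[req U AX ~req])| = |{s0, s2, s3, s4, s5, s6, s8, s9}| = 8.

8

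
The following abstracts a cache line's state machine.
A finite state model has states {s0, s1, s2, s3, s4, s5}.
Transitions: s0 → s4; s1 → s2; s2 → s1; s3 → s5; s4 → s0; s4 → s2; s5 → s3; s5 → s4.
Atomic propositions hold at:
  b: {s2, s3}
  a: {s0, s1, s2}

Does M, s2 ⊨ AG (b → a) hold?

Sat(b → a) = {s0, s1, s2, s4, s5}
AG (b → a): greatest fixpoint, start Z0 = {s0, s1, s2, s4, s5}, keep only states in Sat with every successor in Z. Z1 = {s0, s1, s2, s4}; fixed.
Sat(AG (b → a)) = {s0, s1, s2, s4}
s2 ∈ Sat(AG (b → a)) = {s0, s1, s2, s4}, so the formula holds at s2.

Yes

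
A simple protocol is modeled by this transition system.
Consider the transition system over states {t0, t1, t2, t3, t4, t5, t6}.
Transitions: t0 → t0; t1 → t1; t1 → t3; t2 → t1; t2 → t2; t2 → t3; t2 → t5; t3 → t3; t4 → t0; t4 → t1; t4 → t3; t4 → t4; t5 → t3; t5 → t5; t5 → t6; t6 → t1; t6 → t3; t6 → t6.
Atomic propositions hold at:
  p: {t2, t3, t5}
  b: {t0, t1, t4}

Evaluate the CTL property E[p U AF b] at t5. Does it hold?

No

AF b: least fixpoint, start Z0 = {t0, t1, t4}, add states with every successor in Z. Already a fixed point.
Sat(AF b) = {t0, t1, t4}
E[p U AF b]: least fixpoint, start Z0 = Sat(AF b) = {t0, t1, t4}, add states in Sat(p) with some successor in Z. Z1 = {t0, t1, t2, t4}; fixed.
Sat(E[p U AF b]) = {t0, t1, t2, t4}
t5 ∉ Sat(E[p U AF b]) = {t0, t1, t2, t4}, so the formula does not hold at t5.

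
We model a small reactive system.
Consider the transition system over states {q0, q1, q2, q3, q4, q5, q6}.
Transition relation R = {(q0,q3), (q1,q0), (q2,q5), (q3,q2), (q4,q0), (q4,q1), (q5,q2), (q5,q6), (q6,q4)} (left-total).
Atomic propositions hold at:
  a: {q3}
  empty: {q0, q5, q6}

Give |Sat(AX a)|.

Sat(AX a) = {s : every successor in {q3}} = {q0}
|Sat(AX a)| = |{q0}| = 1.

1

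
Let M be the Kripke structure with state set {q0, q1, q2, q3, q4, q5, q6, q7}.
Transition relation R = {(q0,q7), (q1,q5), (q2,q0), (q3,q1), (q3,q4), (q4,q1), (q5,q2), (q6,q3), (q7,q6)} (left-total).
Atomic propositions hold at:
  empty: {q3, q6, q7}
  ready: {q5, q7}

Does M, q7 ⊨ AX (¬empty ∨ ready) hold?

No

Sat(¬empty) = {q0, q1, q2, q4, q5}
Sat(¬empty ∨ ready) = {q0, q1, q2, q4, q5, q7}
Sat(AX (¬empty ∨ ready)) = {s : every successor in {q0, q1, q2, q4, q5, q7}} = {q0, q1, q2, q3, q4, q5}
q7 ∉ Sat(AX (¬empty ∨ ready)) = {q0, q1, q2, q3, q4, q5}, so the formula does not hold at q7.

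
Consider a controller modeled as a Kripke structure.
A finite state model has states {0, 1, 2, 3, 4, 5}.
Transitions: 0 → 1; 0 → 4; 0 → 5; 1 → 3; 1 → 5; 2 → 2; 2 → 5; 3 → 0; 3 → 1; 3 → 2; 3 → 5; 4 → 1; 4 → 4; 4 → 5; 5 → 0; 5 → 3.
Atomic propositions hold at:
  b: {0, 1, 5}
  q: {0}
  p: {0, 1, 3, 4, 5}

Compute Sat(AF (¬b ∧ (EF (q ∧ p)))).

Sat(¬b) = {2, 3, 4}
Sat(q ∧ p) = {0}
EF (q ∧ p): least fixpoint, start Z0 = {0}, add states with some successor in Z. Z1 = {0, 3, 5}; Z2 = {0, 1, 2, 3, 4, 5}; fixed.
Sat(EF (q ∧ p)) = {0, 1, 2, 3, 4, 5}
Sat(¬b ∧ (EF (q ∧ p))) = {2, 3, 4}
AF (¬b ∧ (EF (q ∧ p))): least fixpoint, start Z0 = {2, 3, 4}, add states with every successor in Z. Already a fixed point.
Sat(AF (¬b ∧ (EF (q ∧ p)))) = {2, 3, 4}

{2, 3, 4}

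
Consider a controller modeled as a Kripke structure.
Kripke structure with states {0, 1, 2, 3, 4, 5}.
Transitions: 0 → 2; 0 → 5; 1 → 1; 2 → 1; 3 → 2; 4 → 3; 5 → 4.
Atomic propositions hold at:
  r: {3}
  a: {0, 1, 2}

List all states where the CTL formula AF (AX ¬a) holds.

Sat(¬a) = {3, 4, 5}
Sat(AX ¬a) = {s : every successor in {3, 4, 5}} = {4, 5}
AF (AX ¬a): least fixpoint, start Z0 = {4, 5}, add states with every successor in Z. Already a fixed point.
Sat(AF (AX ¬a)) = {4, 5}

{4, 5}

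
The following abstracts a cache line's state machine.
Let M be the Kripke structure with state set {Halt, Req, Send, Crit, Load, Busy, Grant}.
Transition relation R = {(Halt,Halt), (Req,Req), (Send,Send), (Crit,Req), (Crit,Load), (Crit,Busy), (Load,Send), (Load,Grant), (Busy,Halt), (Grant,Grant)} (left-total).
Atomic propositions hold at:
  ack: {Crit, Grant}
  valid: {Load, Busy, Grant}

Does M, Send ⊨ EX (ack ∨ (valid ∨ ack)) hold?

No

Sat(valid ∨ ack) = {Crit, Load, Busy, Grant}
Sat(ack ∨ (valid ∨ ack)) = {Crit, Load, Busy, Grant}
Sat(EX (ack ∨ (valid ∨ ack))) = {s : some successor in {Crit, Load, Busy, Grant}} = {Crit, Load, Grant}
Send ∉ Sat(EX (ack ∨ (valid ∨ ack))) = {Crit, Load, Grant}, so the formula does not hold at Send.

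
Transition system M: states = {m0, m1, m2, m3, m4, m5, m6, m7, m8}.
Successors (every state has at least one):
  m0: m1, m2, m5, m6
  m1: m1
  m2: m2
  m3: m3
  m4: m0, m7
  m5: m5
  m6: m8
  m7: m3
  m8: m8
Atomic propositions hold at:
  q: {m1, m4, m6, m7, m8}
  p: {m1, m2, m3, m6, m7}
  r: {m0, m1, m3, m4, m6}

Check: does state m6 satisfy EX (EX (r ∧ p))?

Sat(r ∧ p) = {m1, m3, m6}
Sat(EX (r ∧ p)) = {s : some successor in {m1, m3, m6}} = {m0, m1, m3, m7}
Sat(EX (EX (r ∧ p))) = {s : some successor in {m0, m1, m3, m7}} = {m0, m1, m3, m4, m7}
m6 ∉ Sat(EX (EX (r ∧ p))) = {m0, m1, m3, m4, m7}, so the formula does not hold at m6.

No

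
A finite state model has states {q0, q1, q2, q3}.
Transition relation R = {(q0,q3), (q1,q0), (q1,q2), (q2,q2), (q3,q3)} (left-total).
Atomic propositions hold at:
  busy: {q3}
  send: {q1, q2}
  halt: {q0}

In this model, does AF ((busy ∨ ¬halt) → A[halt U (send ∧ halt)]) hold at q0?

Yes

Sat(¬halt) = {q1, q2, q3}
Sat(busy ∨ ¬halt) = {q1, q2, q3}
Sat(send ∧ halt) = ∅
A[halt U (send ∧ halt)]: least fixpoint, start Z0 = Sat((send ∧ halt)) = ∅, add states in Sat(halt) with every successor in Z. Already a fixed point.
Sat(A[halt U (send ∧ halt)]) = ∅
Sat((busy ∨ ¬halt) → A[halt U (send ∧ halt)]) = {q0}
AF ((busy ∨ ¬halt) → A[halt U (send ∧ halt)]): least fixpoint, start Z0 = {q0}, add states with every successor in Z. Already a fixed point.
Sat(AF ((busy ∨ ¬halt) → A[halt U (send ∧ halt)])) = {q0}
q0 ∈ Sat(AF ((busy ∨ ¬halt) → A[halt U (send ∧ halt)])) = {q0}, so the formula holds at q0.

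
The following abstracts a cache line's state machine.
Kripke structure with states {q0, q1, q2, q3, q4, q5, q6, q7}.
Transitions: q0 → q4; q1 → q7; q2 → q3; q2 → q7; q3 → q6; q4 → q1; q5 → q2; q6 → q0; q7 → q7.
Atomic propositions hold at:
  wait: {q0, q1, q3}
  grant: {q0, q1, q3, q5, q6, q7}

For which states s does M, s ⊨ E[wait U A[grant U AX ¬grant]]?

{q0, q3, q5, q6}

Sat(¬grant) = {q2, q4}
Sat(AX ¬grant) = {s : every successor in {q2, q4}} = {q0, q5}
A[grant U AX ¬grant]: least fixpoint, start Z0 = Sat(AX ¬grant) = {q0, q5}, add states in Sat(grant) with every successor in Z. Z1 = {q0, q5, q6}; Z2 = {q0, q3, q5, q6}; fixed.
Sat(A[grant U AX ¬grant]) = {q0, q3, q5, q6}
E[wait U A[grant U AX ¬grant]]: least fixpoint, start Z0 = Sat(A[grant U AX ¬grant]) = {q0, q3, q5, q6}, add states in Sat(wait) with some successor in Z. Already a fixed point.
Sat(E[wait U A[grant U AX ¬grant]]) = {q0, q3, q5, q6}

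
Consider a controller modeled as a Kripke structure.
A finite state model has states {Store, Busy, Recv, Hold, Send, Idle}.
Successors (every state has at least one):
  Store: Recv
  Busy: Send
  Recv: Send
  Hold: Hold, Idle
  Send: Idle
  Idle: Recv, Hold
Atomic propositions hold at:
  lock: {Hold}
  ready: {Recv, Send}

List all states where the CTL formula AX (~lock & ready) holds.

Sat(~lock) = {Store, Busy, Recv, Send, Idle}
Sat(~lock & ready) = {Recv, Send}
Sat(AX (~lock & ready)) = {s : every successor in {Recv, Send}} = {Store, Busy, Recv}

{Store, Busy, Recv}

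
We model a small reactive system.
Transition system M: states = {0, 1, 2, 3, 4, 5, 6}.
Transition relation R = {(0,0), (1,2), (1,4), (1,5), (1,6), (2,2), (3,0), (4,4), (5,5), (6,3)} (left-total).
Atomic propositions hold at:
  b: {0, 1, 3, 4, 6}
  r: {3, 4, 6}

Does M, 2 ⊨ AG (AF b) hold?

No

AF b: least fixpoint, start Z0 = {0, 1, 3, 4, 6}, add states with every successor in Z. Already a fixed point.
Sat(AF b) = {0, 1, 3, 4, 6}
AG (AF b): greatest fixpoint, start Z0 = {0, 1, 3, 4, 6}, keep only states in Sat with every successor in Z. Z1 = {0, 3, 4, 6}; fixed.
Sat(AG (AF b)) = {0, 3, 4, 6}
2 ∉ Sat(AG (AF b)) = {0, 3, 4, 6}, so the formula does not hold at 2.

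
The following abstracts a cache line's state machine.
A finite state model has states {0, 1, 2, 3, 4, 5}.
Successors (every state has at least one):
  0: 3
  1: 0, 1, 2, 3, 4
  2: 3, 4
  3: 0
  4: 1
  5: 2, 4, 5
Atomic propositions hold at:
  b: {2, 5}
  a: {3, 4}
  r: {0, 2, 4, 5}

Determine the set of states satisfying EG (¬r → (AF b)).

Sat(¬r) = {1, 3}
AF b: least fixpoint, start Z0 = {2, 5}, add states with every successor in Z. Already a fixed point.
Sat(AF b) = {2, 5}
Sat(¬r → (AF b)) = {0, 2, 4, 5}
EG (¬r → (AF b)): greatest fixpoint, start Z0 = {0, 2, 4, 5}, keep only states in Sat with some successor in Z. Z1 = {2, 5}; Z2 = {5}; fixed.
Sat(EG (¬r → (AF b))) = {5}

{5}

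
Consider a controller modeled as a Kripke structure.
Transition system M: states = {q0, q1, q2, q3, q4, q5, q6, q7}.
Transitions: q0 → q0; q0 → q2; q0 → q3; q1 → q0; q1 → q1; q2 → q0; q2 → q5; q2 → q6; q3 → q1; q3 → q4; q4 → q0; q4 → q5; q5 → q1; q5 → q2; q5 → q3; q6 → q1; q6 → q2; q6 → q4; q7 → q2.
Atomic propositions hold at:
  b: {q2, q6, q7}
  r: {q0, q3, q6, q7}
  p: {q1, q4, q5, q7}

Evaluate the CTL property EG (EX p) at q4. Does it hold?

Yes

Sat(EX p) = {s : some successor in {q1, q4, q5, q7}} = {q1, q2, q3, q4, q5, q6}
EG (EX p): greatest fixpoint, start Z0 = {q1, q2, q3, q4, q5, q6}, keep only states in Sat with some successor in Z. Already a fixed point.
Sat(EG (EX p)) = {q1, q2, q3, q4, q5, q6}
q4 ∈ Sat(EG (EX p)) = {q1, q2, q3, q4, q5, q6}, so the formula holds at q4.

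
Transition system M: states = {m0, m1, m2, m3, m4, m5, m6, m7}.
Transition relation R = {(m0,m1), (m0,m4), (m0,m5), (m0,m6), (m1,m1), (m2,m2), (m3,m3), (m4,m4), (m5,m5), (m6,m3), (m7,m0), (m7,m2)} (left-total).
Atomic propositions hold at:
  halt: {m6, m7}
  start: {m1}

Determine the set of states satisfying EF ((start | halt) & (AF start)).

{m0, m1, m7}

Sat(start | halt) = {m1, m6, m7}
AF start: least fixpoint, start Z0 = {m1}, add states with every successor in Z. Already a fixed point.
Sat(AF start) = {m1}
Sat((start | halt) & (AF start)) = {m1}
EF ((start | halt) & (AF start)): least fixpoint, start Z0 = {m1}, add states with some successor in Z. Z1 = {m0, m1}; Z2 = {m0, m1, m7}; fixed.
Sat(EF ((start | halt) & (AF start))) = {m0, m1, m7}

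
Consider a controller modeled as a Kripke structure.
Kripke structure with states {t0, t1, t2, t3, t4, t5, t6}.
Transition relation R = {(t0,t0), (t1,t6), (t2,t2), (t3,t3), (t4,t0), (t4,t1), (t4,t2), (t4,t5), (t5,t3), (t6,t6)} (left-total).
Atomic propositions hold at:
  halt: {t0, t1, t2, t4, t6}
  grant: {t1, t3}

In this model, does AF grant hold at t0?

No

AF grant: least fixpoint, start Z0 = {t1, t3}, add states with every successor in Z. Z1 = {t1, t3, t5}; fixed.
Sat(AF grant) = {t1, t3, t5}
t0 ∉ Sat(AF grant) = {t1, t3, t5}, so the formula does not hold at t0.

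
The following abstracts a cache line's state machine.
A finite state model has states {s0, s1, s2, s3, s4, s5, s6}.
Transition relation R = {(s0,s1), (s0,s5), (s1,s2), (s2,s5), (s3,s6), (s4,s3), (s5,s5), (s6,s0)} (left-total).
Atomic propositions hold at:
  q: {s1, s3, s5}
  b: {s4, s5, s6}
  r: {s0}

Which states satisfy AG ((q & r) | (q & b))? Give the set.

{s5}

Sat(q & r) = ∅
Sat(q & b) = {s5}
Sat((q & r) | (q & b)) = {s5}
AG ((q & r) | (q & b)): greatest fixpoint, start Z0 = {s5}, keep only states in Sat with every successor in Z. Already a fixed point.
Sat(AG ((q & r) | (q & b))) = {s5}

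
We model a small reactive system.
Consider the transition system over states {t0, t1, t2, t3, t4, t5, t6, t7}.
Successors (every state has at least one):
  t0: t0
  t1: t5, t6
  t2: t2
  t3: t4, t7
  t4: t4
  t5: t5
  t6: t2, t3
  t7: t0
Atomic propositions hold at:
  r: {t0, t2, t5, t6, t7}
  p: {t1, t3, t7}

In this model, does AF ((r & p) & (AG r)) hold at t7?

Sat(r & p) = {t7}
AG r: greatest fixpoint, start Z0 = {t0, t2, t5, t6, t7}, keep only states in Sat with every successor in Z. Z1 = {t0, t2, t5, t7}; fixed.
Sat(AG r) = {t0, t2, t5, t7}
Sat((r & p) & (AG r)) = {t7}
AF ((r & p) & (AG r)): least fixpoint, start Z0 = {t7}, add states with every successor in Z. Already a fixed point.
Sat(AF ((r & p) & (AG r))) = {t7}
t7 ∈ Sat(AF ((r & p) & (AG r))) = {t7}, so the formula holds at t7.

Yes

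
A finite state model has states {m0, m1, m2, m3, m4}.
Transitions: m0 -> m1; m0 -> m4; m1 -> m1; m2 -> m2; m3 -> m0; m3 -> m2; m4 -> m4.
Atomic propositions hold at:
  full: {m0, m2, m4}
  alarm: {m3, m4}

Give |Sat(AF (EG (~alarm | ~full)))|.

4

Sat(~alarm) = {m0, m1, m2}
Sat(~full) = {m1, m3}
Sat(~alarm | ~full) = {m0, m1, m2, m3}
EG (~alarm | ~full): greatest fixpoint, start Z0 = {m0, m1, m2, m3}, keep only states in Sat with some successor in Z. Already a fixed point.
Sat(EG (~alarm | ~full)) = {m0, m1, m2, m3}
AF (EG (~alarm | ~full)): least fixpoint, start Z0 = {m0, m1, m2, m3}, add states with every successor in Z. Already a fixed point.
Sat(AF (EG (~alarm | ~full))) = {m0, m1, m2, m3}
|Sat(AF (EG (~alarm | ~full)))| = |{m0, m1, m2, m3}| = 4.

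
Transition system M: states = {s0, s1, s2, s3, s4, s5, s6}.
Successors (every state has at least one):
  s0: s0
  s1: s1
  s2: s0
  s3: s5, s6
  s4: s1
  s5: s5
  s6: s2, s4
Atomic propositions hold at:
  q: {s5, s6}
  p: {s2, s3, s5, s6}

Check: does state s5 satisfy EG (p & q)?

Sat(p & q) = {s5, s6}
EG (p & q): greatest fixpoint, start Z0 = {s5, s6}, keep only states in Sat with some successor in Z. Z1 = {s5}; fixed.
Sat(EG (p & q)) = {s5}
s5 ∈ Sat(EG (p & q)) = {s5}, so the formula holds at s5.

Yes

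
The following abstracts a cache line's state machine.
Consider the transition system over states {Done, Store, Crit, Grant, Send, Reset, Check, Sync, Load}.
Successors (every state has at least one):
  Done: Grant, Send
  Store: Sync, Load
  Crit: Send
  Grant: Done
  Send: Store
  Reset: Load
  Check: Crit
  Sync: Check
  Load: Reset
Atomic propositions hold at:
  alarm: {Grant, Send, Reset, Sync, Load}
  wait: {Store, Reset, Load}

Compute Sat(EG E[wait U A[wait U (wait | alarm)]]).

Sat(wait | alarm) = {Store, Grant, Send, Reset, Sync, Load}
A[wait U (wait | alarm)]: least fixpoint, start Z0 = Sat((wait | alarm)) = {Store, Grant, Send, Reset, Sync, Load}, add states in Sat(wait) with every successor in Z. Already a fixed point.
Sat(A[wait U (wait | alarm)]) = {Store, Grant, Send, Reset, Sync, Load}
E[wait U A[wait U (wait | alarm)]]: least fixpoint, start Z0 = Sat(A[wait U (wait | alarm)]) = {Store, Grant, Send, Reset, Sync, Load}, add states in Sat(wait) with some successor in Z. Already a fixed point.
Sat(E[wait U A[wait U (wait | alarm)]]) = {Store, Grant, Send, Reset, Sync, Load}
EG E[wait U A[wait U (wait | alarm)]]: greatest fixpoint, start Z0 = {Store, Grant, Send, Reset, Sync, Load}, keep only states in Sat with some successor in Z. Z1 = {Store, Send, Reset, Load}; fixed.
Sat(EG E[wait U A[wait U (wait | alarm)]]) = {Store, Send, Reset, Load}

{Store, Send, Reset, Load}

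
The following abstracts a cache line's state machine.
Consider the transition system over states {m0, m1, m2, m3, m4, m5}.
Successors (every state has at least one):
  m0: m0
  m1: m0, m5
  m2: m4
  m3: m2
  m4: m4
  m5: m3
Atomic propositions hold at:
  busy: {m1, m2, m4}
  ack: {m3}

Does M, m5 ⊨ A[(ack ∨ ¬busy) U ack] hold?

Sat(¬busy) = {m0, m3, m5}
Sat(ack ∨ ¬busy) = {m0, m3, m5}
A[(ack ∨ ¬busy) U ack]: least fixpoint, start Z0 = Sat(ack) = {m3}, add states in Sat(ack ∨ ¬busy) with every successor in Z. Z1 = {m3, m5}; fixed.
Sat(A[(ack ∨ ¬busy) U ack]) = {m3, m5}
m5 ∈ Sat(A[(ack ∨ ¬busy) U ack]) = {m3, m5}, so the formula holds at m5.

Yes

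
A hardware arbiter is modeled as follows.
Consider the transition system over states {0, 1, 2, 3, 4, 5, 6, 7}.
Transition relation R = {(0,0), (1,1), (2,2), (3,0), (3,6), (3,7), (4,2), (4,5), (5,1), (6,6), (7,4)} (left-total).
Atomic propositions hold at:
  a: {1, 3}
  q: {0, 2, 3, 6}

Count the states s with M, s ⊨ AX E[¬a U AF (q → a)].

Sat(¬a) = {0, 2, 4, 5, 6, 7}
Sat(q → a) = {1, 3, 4, 5, 7}
AF (q → a): least fixpoint, start Z0 = {1, 3, 4, 5, 7}, add states with every successor in Z. Already a fixed point.
Sat(AF (q → a)) = {1, 3, 4, 5, 7}
E[¬a U AF (q → a)]: least fixpoint, start Z0 = Sat(AF (q → a)) = {1, 3, 4, 5, 7}, add states in Sat(¬a) with some successor in Z. Already a fixed point.
Sat(E[¬a U AF (q → a)]) = {1, 3, 4, 5, 7}
Sat(AX E[¬a U AF (q → a)]) = {s : every successor in {1, 3, 4, 5, 7}} = {1, 5, 7}
|Sat(AX E[¬a U AF (q → a)])| = |{1, 5, 7}| = 3.

3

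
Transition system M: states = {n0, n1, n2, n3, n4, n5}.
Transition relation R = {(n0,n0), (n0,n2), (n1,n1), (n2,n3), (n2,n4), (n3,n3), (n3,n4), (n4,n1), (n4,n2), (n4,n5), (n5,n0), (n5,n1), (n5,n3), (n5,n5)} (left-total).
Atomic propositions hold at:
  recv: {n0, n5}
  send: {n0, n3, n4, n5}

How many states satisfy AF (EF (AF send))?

5

AF send: least fixpoint, start Z0 = {n0, n3, n4, n5}, add states with every successor in Z. Z1 = {n0, n2, n3, n4, n5}; fixed.
Sat(AF send) = {n0, n2, n3, n4, n5}
EF (AF send): least fixpoint, start Z0 = {n0, n2, n3, n4, n5}, add states with some successor in Z. Already a fixed point.
Sat(EF (AF send)) = {n0, n2, n3, n4, n5}
AF (EF (AF send)): least fixpoint, start Z0 = {n0, n2, n3, n4, n5}, add states with every successor in Z. Already a fixed point.
Sat(AF (EF (AF send))) = {n0, n2, n3, n4, n5}
|Sat(AF (EF (AF send)))| = |{n0, n2, n3, n4, n5}| = 5.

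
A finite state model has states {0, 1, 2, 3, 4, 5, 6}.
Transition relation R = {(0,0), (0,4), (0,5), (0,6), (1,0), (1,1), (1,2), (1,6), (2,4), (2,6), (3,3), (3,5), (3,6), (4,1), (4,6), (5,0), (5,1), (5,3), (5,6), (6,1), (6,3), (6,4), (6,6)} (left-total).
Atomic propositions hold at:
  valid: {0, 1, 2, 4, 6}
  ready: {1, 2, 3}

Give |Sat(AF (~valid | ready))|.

4

Sat(~valid) = {3, 5}
Sat(~valid | ready) = {1, 2, 3, 5}
AF (~valid | ready): least fixpoint, start Z0 = {1, 2, 3, 5}, add states with every successor in Z. Already a fixed point.
Sat(AF (~valid | ready)) = {1, 2, 3, 5}
|Sat(AF (~valid | ready))| = |{1, 2, 3, 5}| = 4.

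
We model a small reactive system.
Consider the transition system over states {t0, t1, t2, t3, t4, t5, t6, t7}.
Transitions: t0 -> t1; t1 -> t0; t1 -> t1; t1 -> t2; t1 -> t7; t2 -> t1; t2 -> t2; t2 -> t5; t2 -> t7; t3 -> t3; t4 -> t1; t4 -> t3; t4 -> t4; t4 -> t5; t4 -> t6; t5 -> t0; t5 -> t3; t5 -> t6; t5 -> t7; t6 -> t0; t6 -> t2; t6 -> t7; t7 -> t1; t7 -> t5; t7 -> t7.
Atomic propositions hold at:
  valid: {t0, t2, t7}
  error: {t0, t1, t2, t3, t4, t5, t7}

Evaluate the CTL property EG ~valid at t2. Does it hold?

Sat(~valid) = {t1, t3, t4, t5, t6}
EG ~valid: greatest fixpoint, start Z0 = {t1, t3, t4, t5, t6}, keep only states in Sat with some successor in Z. Z1 = {t1, t3, t4, t5}; fixed.
Sat(EG ~valid) = {t1, t3, t4, t5}
t2 ∉ Sat(EG ~valid) = {t1, t3, t4, t5}, so the formula does not hold at t2.

No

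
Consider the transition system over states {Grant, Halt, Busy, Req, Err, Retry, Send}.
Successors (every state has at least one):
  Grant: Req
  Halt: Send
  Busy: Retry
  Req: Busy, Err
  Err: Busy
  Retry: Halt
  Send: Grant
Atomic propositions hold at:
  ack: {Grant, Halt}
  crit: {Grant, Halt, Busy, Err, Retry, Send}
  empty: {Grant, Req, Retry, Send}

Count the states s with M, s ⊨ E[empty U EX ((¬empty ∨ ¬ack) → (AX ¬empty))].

Sat(¬empty) = {Halt, Busy, Err}
Sat(¬ack) = {Busy, Req, Err, Retry, Send}
Sat(¬empty ∨ ¬ack) = {Halt, Busy, Req, Err, Retry, Send}
Sat(AX ¬empty) = {s : every successor in {Halt, Busy, Err}} = {Req, Err, Retry}
Sat((¬empty ∨ ¬ack) → (AX ¬empty)) = {Grant, Req, Err, Retry}
Sat(EX ((¬empty ∨ ¬ack) → (AX ¬empty))) = {s : some successor in {Grant, Req, Err, Retry}} = {Grant, Busy, Req, Send}
E[empty U EX ((¬empty ∨ ¬ack) → (AX ¬empty))]: least fixpoint, start Z0 = Sat(EX ((¬empty ∨ ¬ack) → (AX ¬empty))) = {Grant, Busy, Req, Send}, add states in Sat(empty) with some successor in Z. Already a fixed point.
Sat(E[empty U EX ((¬empty ∨ ¬ack) → (AX ¬empty))]) = {Grant, Busy, Req, Send}
|Sat(E[empty U EX ((¬empty ∨ ¬ack) → (AX ¬empty))])| = |{Grant, Busy, Req, Send}| = 4.

4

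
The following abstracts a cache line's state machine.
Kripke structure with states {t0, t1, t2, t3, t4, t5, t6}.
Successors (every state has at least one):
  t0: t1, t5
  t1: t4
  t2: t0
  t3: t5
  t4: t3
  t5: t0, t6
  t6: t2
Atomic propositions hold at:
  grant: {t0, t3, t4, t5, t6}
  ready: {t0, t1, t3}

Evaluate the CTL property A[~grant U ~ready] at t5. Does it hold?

Sat(~grant) = {t1, t2}
Sat(~ready) = {t2, t4, t5, t6}
A[~grant U ~ready]: least fixpoint, start Z0 = Sat(~ready) = {t2, t4, t5, t6}, add states in Sat(~grant) with every successor in Z. Z1 = {t1, t2, t4, t5, t6}; fixed.
Sat(A[~grant U ~ready]) = {t1, t2, t4, t5, t6}
t5 ∈ Sat(A[~grant U ~ready]) = {t1, t2, t4, t5, t6}, so the formula holds at t5.

Yes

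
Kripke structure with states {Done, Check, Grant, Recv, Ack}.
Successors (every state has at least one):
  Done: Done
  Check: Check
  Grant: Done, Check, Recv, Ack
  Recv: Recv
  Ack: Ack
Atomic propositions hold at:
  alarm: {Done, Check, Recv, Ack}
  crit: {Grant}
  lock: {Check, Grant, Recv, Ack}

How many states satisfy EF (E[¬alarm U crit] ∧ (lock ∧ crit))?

Sat(¬alarm) = {Grant}
E[¬alarm U crit]: least fixpoint, start Z0 = Sat(crit) = {Grant}, add states in Sat(¬alarm) with some successor in Z. Already a fixed point.
Sat(E[¬alarm U crit]) = {Grant}
Sat(lock ∧ crit) = {Grant}
Sat(E[¬alarm U crit] ∧ (lock ∧ crit)) = {Grant}
EF (E[¬alarm U crit] ∧ (lock ∧ crit)): least fixpoint, start Z0 = {Grant}, add states with some successor in Z. Already a fixed point.
Sat(EF (E[¬alarm U crit] ∧ (lock ∧ crit))) = {Grant}
|Sat(EF (E[¬alarm U crit] ∧ (lock ∧ crit)))| = |{Grant}| = 1.

1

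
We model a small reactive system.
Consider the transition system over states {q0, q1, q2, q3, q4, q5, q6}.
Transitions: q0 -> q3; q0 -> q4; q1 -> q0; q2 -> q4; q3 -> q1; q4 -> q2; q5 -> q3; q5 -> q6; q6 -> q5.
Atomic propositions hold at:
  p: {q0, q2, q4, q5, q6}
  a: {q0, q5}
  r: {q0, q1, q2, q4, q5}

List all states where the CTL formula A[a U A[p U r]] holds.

A[p U r]: least fixpoint, start Z0 = Sat(r) = {q0, q1, q2, q4, q5}, add states in Sat(p) with every successor in Z. Z1 = {q0, q1, q2, q4, q5, q6}; fixed.
Sat(A[p U r]) = {q0, q1, q2, q4, q5, q6}
A[a U A[p U r]]: least fixpoint, start Z0 = Sat(A[p U r]) = {q0, q1, q2, q4, q5, q6}, add states in Sat(a) with every successor in Z. Already a fixed point.
Sat(A[a U A[p U r]]) = {q0, q1, q2, q4, q5, q6}

{q0, q1, q2, q4, q5, q6}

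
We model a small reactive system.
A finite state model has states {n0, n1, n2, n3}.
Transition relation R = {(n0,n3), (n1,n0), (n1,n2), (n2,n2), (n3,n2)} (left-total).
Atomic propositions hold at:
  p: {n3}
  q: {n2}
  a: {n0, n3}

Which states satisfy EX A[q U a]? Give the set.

A[q U a]: least fixpoint, start Z0 = Sat(a) = {n0, n3}, add states in Sat(q) with every successor in Z. Already a fixed point.
Sat(A[q U a]) = {n0, n3}
Sat(EX A[q U a]) = {s : some successor in {n0, n3}} = {n0, n1}

{n0, n1}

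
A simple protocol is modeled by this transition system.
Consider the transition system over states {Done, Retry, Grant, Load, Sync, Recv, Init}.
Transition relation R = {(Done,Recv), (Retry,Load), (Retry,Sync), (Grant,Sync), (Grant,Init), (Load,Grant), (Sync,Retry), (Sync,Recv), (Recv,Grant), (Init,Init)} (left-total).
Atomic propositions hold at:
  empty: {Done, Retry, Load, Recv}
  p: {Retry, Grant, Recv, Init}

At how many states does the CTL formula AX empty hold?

2

Sat(AX empty) = {s : every successor in {Done, Retry, Load, Recv}} = {Done, Sync}
|Sat(AX empty)| = |{Done, Sync}| = 2.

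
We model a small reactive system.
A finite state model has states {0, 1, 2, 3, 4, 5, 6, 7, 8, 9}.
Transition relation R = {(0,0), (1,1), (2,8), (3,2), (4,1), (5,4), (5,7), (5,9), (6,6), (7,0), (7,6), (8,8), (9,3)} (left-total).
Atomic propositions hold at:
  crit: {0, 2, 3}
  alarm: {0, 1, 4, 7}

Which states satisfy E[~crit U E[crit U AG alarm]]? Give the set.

Sat(~crit) = {1, 4, 5, 6, 7, 8, 9}
AG alarm: greatest fixpoint, start Z0 = {0, 1, 4, 7}, keep only states in Sat with every successor in Z. Z1 = {0, 1, 4}; fixed.
Sat(AG alarm) = {0, 1, 4}
E[crit U AG alarm]: least fixpoint, start Z0 = Sat(AG alarm) = {0, 1, 4}, add states in Sat(crit) with some successor in Z. Already a fixed point.
Sat(E[crit U AG alarm]) = {0, 1, 4}
E[~crit U E[crit U AG alarm]]: least fixpoint, start Z0 = Sat(E[crit U AG alarm]) = {0, 1, 4}, add states in Sat(~crit) with some successor in Z. Z1 = {0, 1, 4, 5, 7}; fixed.
Sat(E[~crit U E[crit U AG alarm]]) = {0, 1, 4, 5, 7}

{0, 1, 4, 5, 7}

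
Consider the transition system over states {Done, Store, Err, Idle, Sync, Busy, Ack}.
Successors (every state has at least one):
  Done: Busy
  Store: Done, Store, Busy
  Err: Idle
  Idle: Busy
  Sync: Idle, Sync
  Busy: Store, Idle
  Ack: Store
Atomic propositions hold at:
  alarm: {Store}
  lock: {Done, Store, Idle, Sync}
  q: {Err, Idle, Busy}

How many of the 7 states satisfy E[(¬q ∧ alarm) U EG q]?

Sat(¬q) = {Done, Store, Sync, Ack}
Sat(¬q ∧ alarm) = {Store}
EG q: greatest fixpoint, start Z0 = {Err, Idle, Busy}, keep only states in Sat with some successor in Z. Already a fixed point.
Sat(EG q) = {Err, Idle, Busy}
E[(¬q ∧ alarm) U EG q]: least fixpoint, start Z0 = Sat(EG q) = {Err, Idle, Busy}, add states in Sat(¬q ∧ alarm) with some successor in Z. Z1 = {Store, Err, Idle, Busy}; fixed.
Sat(E[(¬q ∧ alarm) U EG q]) = {Store, Err, Idle, Busy}
|Sat(E[(¬q ∧ alarm) U EG q])| = |{Store, Err, Idle, Busy}| = 4.

4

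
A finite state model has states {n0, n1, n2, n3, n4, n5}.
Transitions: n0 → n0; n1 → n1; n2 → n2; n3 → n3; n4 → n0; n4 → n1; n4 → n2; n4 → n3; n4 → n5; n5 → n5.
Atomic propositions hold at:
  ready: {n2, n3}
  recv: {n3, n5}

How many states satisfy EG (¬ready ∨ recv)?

5

Sat(¬ready) = {n0, n1, n4, n5}
Sat(¬ready ∨ recv) = {n0, n1, n3, n4, n5}
EG (¬ready ∨ recv): greatest fixpoint, start Z0 = {n0, n1, n3, n4, n5}, keep only states in Sat with some successor in Z. Already a fixed point.
Sat(EG (¬ready ∨ recv)) = {n0, n1, n3, n4, n5}
|Sat(EG (¬ready ∨ recv))| = |{n0, n1, n3, n4, n5}| = 5.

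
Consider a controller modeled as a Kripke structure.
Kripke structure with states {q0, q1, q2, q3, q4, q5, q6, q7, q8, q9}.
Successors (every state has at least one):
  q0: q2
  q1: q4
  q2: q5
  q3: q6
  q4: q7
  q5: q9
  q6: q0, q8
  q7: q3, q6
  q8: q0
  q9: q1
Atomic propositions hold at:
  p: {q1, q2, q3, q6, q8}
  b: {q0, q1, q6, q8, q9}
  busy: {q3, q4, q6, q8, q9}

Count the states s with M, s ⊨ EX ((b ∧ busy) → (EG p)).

8

Sat(b ∧ busy) = {q6, q8, q9}
EG p: greatest fixpoint, start Z0 = {q1, q2, q3, q6, q8}, keep only states in Sat with some successor in Z. Z1 = {q3, q6}; Z2 = {q3}; Z3 = ∅; fixed.
Sat(EG p) = ∅
Sat((b ∧ busy) → (EG p)) = {q0, q1, q2, q3, q4, q5, q7}
Sat(EX ((b ∧ busy) → (EG p))) = {s : some successor in {q0, q1, q2, q3, q4, q5, q7}} = {q0, q1, q2, q4, q6, q7, q8, q9}
|Sat(EX ((b ∧ busy) → (EG p)))| = |{q0, q1, q2, q4, q6, q7, q8, q9}| = 8.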